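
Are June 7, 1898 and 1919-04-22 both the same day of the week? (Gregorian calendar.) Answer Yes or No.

From Jun 7, 1898 to Apr 22, 1919 is 7623 days.
7623 mod 7 = 0, so they are the same weekday.
(Jun 7, 1898 is a Tuesday; Apr 22, 1919 is a Tuesday.)

Yes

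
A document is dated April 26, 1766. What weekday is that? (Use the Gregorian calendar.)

Saturday

Doomsday rule: the anchor day for the 1700s is Sunday. For year 66: 66÷12 = 5 r 6, and 6÷4 = 1, so 5+6+1 = 12.
Sunday + 12 ≡ Friday — that's 1766's doomsday.
In April the doomsday date is Apr 4.
Apr 26 is 22 days after Apr 4; 22 mod 7 = 1, so Friday + 1 = Saturday.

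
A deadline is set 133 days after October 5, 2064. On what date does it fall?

February 15, 2065

Oct has 31 days: +27 → Nov 1, 2064 (106 left).
Nov has 30 days: +30 → Dec 1, 2064 (76 left).
Dec has 31 days: +31 → Jan 1, 2065 (45 left).
Jan has 31 days: +31 → Feb 1, 2065 (14 left).
+14 → Feb 15, 2065.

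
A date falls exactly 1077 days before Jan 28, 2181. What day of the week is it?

Jan 28, 2181 is a Sunday.
1077 mod 7 = 6, so 1077 days before a Sunday is Sunday − 6 = Monday.

Monday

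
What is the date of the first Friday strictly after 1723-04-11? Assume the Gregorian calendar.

April 16, 1723

Apr 11, 1723 is a Sunday.
From Sunday to the next Friday is 5 days.
Apr 11, 1723 + 5 = Apr 16, 1723.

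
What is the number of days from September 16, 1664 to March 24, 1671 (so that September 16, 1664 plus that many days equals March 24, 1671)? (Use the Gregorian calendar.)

Sep 16, 1664 → Sep 16, 1665: 365 days.
Sep 16, 1665 → Sep 16, 1666: 365 days.
Sep 16, 1666 → Sep 16, 1667: 365 days.
Sep 16, 1667 → Sep 16, 1668: 366 days (Feb 29, 1668 is in that span).
Sep 16, 1668 → Sep 16, 1669: 365 days.
Sep 16, 1669 → Sep 16, 1670: 365 days.
Sep 16, 1670 → Oct 16, 1670: 30 days (September has 30).
Oct 16, 1670 → Nov 16, 1670: 31 days (October has 31).
Nov 16, 1670 → Dec 16, 1670: 30 days (November has 30).
Dec 16, 1670 → Jan 16, 1671: 31 days (December has 31).
Jan 16, 1671 → Feb 16, 1671: 31 days (January has 31).
Feb 16, 1671 → Mar 16, 1671: 28 days (February has 28).
Mar 16, 1671 → Mar 24, 1671: 8 days.
Total: 2380 days.

2380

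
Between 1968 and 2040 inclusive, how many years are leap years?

19

Multiples of 4 in [1968,2040]: 19.
Of those, multiples of 100: 1 (not leap unless ÷400).
Multiples of 400: 1.
Leap years = 19 − 1 + 1 = 19.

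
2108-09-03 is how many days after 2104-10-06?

Oct 6, 2104 → Oct 6, 2105: 365 days.
Oct 6, 2105 → Oct 6, 2106: 365 days.
Oct 6, 2106 → Oct 6, 2107: 365 days.
Oct 6, 2107 → Nov 6, 2107: 31 days (October has 31).
Nov 6, 2107 → Dec 6, 2107: 30 days (November has 30).
Dec 6, 2107 → Jan 6, 2108: 31 days (December has 31).
Jan 6, 2108 → Feb 6, 2108: 31 days (January has 31).
Feb 6, 2108 → Mar 6, 2108: 29 days (February has 29).
Mar 6, 2108 → Apr 6, 2108: 31 days (March has 31).
Apr 6, 2108 → May 6, 2108: 30 days (April has 30).
May 6, 2108 → Jun 6, 2108: 31 days (May has 31).
Jun 6, 2108 → Jul 6, 2108: 30 days (June has 30).
Jul 6, 2108 → Aug 6, 2108: 31 days (July has 31).
Aug 6, 2108 → Sep 3, 2108: 28 days.
Total: 1428 days.

1428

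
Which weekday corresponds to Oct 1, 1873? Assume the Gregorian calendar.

January 1, 1873 is a Wednesday.
Jan 1, 1873 → Feb 1, 1873: 31 days (January has 31).
Feb 1, 1873 → Mar 1, 1873: 28 days (February has 28).
Mar 1, 1873 → Apr 1, 1873: 31 days (March has 31).
Apr 1, 1873 → May 1, 1873: 30 days (April has 30).
May 1, 1873 → Jun 1, 1873: 31 days (May has 31).
Jun 1, 1873 → Jul 1, 1873: 30 days (June has 30).
Jul 1, 1873 → Aug 1, 1873: 31 days (July has 31).
Aug 1, 1873 → Sep 1, 1873: 31 days (August has 31).
Sep 1, 1873 → Oct 1, 1873: 30 days.
Total: 273 days.
273 mod 7 = 0, so Wednesday + 0 = Wednesday.

Wednesday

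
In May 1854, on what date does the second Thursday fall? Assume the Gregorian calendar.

May 11, 1854

May 1, 1854 is a Monday.
The first Thursday is therefore May 4 (3 days later).
The second Thursday is 4 + 1×7 = May 11.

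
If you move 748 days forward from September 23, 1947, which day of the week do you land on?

Monday

First find the weekday of Sep 23, 1947. Doomsday rule: the anchor day for the 1900s is Wednesday. For year 47: 47÷12 = 3 r 11, and 11÷4 = 2, so 3+11+2 = 16.
Wednesday + 16 ≡ Friday — that's 1947's doomsday.
In September the doomsday date is Sep 5.
Sep 23 is 18 days after Sep 5; 18 mod 7 = 4, so Friday + 4 = Tuesday.
748 mod 7 = 6, so 748 days after a Tuesday is Tuesday + 6 = Monday.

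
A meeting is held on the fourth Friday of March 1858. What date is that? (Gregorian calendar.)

March 1, 1858 is a Monday.
The first Friday is therefore March 5 (4 days later).
The fourth Friday is 5 + 3×7 = March 26.

March 26, 1858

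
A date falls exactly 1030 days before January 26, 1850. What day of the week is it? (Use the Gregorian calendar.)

Jan 26, 1850 is a Saturday.
1030 mod 7 = 1, so 1030 days before a Saturday is Saturday − 1 = Friday.

Friday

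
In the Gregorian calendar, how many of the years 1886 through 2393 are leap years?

123

Multiples of 4 in [1886,2393]: 127.
Of those, multiples of 100: 5 (not leap unless ÷400).
Multiples of 400: 1.
Leap years = 127 − 5 + 1 = 123.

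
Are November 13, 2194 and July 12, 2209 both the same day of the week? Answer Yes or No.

From Nov 13, 2194 to Jul 12, 2209 is 5354 days.
5354 mod 7 = 6, so they are different weekdays.
(Nov 13, 2194 is a Thursday; Jul 12, 2209 is a Wednesday.)

No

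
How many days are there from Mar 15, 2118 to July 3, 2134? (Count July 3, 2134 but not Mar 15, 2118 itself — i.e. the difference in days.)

Mar 15, 2118 → Mar 15, 2119: 365 days.
Mar 15, 2119 → Mar 15, 2120: 366 days (Feb 29, 2120 is in that span).
Mar 15, 2120 → Mar 15, 2121: 365 days.
Mar 15, 2121 → Mar 15, 2122: 365 days.
Mar 15, 2122 → Mar 15, 2123: 365 days.
Mar 15, 2123 → Mar 15, 2124: 366 days (Feb 29, 2124 is in that span).
Mar 15, 2124 → Mar 15, 2125: 365 days.
Mar 15, 2125 → Mar 15, 2126: 365 days.
Mar 15, 2126 → Mar 15, 2127: 365 days.
Mar 15, 2127 → Mar 15, 2128: 366 days (Feb 29, 2128 is in that span).
Mar 15, 2128 → Mar 15, 2129: 365 days.
Mar 15, 2129 → Mar 15, 2130: 365 days.
Mar 15, 2130 → Mar 15, 2131: 365 days.
Mar 15, 2131 → Mar 15, 2132: 366 days (Feb 29, 2132 is in that span).
Mar 15, 2132 → Mar 15, 2133: 365 days.
Mar 15, 2133 → Mar 15, 2134: 365 days.
Mar 15, 2134 → Apr 15, 2134: 31 days (March has 31).
Apr 15, 2134 → May 15, 2134: 30 days (April has 30).
May 15, 2134 → Jun 15, 2134: 31 days (May has 31).
Jun 15, 2134 → Jul 3, 2134: 18 days.
Total: 5954 days.

5954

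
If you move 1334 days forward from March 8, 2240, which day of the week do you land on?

Mar 8, 2240 is a Sunday.
1334 mod 7 = 4, so 1334 days after a Sunday is Sunday + 4 = Thursday.

Thursday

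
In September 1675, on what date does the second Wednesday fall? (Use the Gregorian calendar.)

September 11, 1675

September 1, 1675 is a Sunday.
The first Wednesday is therefore September 4 (3 days later).
The second Wednesday is 4 + 1×7 = September 11.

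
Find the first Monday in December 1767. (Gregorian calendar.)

December 7, 1767

December 1, 1767 is a Tuesday.
The first Monday is therefore December 7 (6 days later).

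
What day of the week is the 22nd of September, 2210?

Saturday

Doomsday rule: the anchor day for the 2200s is Friday. For year 10: 10÷12 = 0 r 10, and 10÷4 = 2, so 0+10+2 = 12.
Friday + 12 ≡ Wednesday — that's 2210's doomsday.
In September the doomsday date is Sep 5.
Sep 22 is 17 days after Sep 5; 17 mod 7 = 3, so Wednesday + 3 = Saturday.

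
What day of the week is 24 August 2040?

Friday

Doomsday rule: the anchor day for the 2000s is Tuesday. For year 40: 40÷12 = 3 r 4, and 4÷4 = 1, so 3+4+1 = 8.
Tuesday + 8 ≡ Wednesday — that's 2040's doomsday.
In August the doomsday date is Aug 8.
Aug 24 is 16 days after Aug 8; 16 mod 7 = 2, so Wednesday + 2 = Friday.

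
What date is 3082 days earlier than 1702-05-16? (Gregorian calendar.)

December 6, 1693

−365 (one year) → May 16, 1701 (2717 left).
−365 (one year) → May 16, 1700 (2352 left).
−365 (one year) → May 16, 1699 (1987 left).
−365 (one year) → May 16, 1698 (1622 left).
−365 (one year) → May 16, 1697 (1257 left).
−365 (one year) → May 16, 1696 (892 left).
−366 (one year; includes Feb 29, 1696) → May 16, 1695 (526 left).
−365 (one year) → May 16, 1694 (161 left).
−16 → Apr 30, 1694 (end of Apr, 30 days; 145 left).
−30 → Mar 31, 1694 (end of Mar, 31 days; 115 left).
−31 → Feb 28, 1694 (end of Feb, 28 days; 84 left).
−28 → Jan 31, 1694 (end of Jan, 31 days; 56 left).
−31 → Dec 31, 1693 (end of Dec, 31 days; 25 left).
−25 → Dec 6, 1693.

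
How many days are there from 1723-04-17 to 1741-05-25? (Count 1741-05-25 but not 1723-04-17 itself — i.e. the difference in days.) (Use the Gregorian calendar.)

Apr 17, 1723 → Apr 17, 1724: 366 days (Feb 29, 1724 is in that span).
Apr 17, 1724 → Apr 17, 1725: 365 days.
Apr 17, 1725 → Apr 17, 1726: 365 days.
Apr 17, 1726 → Apr 17, 1727: 365 days.
Apr 17, 1727 → Apr 17, 1728: 366 days (Feb 29, 1728 is in that span).
Apr 17, 1728 → Apr 17, 1729: 365 days.
Apr 17, 1729 → Apr 17, 1730: 365 days.
Apr 17, 1730 → Apr 17, 1731: 365 days.
Apr 17, 1731 → Apr 17, 1732: 366 days (Feb 29, 1732 is in that span).
Apr 17, 1732 → Apr 17, 1733: 365 days.
Apr 17, 1733 → Apr 17, 1734: 365 days.
Apr 17, 1734 → Apr 17, 1735: 365 days.
Apr 17, 1735 → Apr 17, 1736: 366 days (Feb 29, 1736 is in that span).
Apr 17, 1736 → Apr 17, 1737: 365 days.
Apr 17, 1737 → Apr 17, 1738: 365 days.
Apr 17, 1738 → Apr 17, 1739: 365 days.
Apr 17, 1739 → Apr 17, 1740: 366 days (Feb 29, 1740 is in that span).
Apr 17, 1740 → Apr 17, 1741: 365 days.
Apr 17, 1741 → May 17, 1741: 30 days (April has 30).
May 17, 1741 → May 25, 1741: 8 days.
Total: 6613 days.

6613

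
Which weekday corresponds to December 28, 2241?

Tuesday

Doomsday rule: the anchor day for the 2200s is Friday. For year 41: 41÷12 = 3 r 5, and 5÷4 = 1, so 3+5+1 = 9.
Friday + 9 ≡ Sunday — that's 2241's doomsday.
In December the doomsday date is Dec 12.
Dec 28 is 16 days after Dec 12; 16 mod 7 = 2, so Sunday + 2 = Tuesday.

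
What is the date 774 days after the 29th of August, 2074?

October 11, 2076

+365 (one year) → Aug 29, 2075 (409 left).
+366 (one year; includes Feb 29, 2076) → Aug 29, 2076 (43 left).
Aug has 31 days: +3 → Sep 1, 2076 (40 left).
Sep has 30 days: +30 → Oct 1, 2076 (10 left).
+10 → Oct 11, 2076.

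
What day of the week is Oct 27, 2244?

Doomsday rule: the anchor day for the 2200s is Friday. For year 44: 44÷12 = 3 r 8, and 8÷4 = 2, so 3+8+2 = 13.
Friday + 13 ≡ Thursday — that's 2244's doomsday.
In October the doomsday date is Oct 10.
Oct 27 is 17 days after Oct 10; 17 mod 7 = 3, so Thursday + 3 = Sunday.

Sunday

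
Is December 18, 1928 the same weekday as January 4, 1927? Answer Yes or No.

From Jan 4, 1927 to Dec 18, 1928 is 714 days.
714 mod 7 = 0, so they are the same weekday.
(Jan 4, 1927 is a Tuesday; Dec 18, 1928 is a Tuesday.)

Yes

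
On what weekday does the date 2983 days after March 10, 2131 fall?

First find the weekday of Mar 10, 2131. Doomsday rule: the anchor day for the 2100s is Sunday. For year 31: 31÷12 = 2 r 7, and 7÷4 = 1, so 2+7+1 = 10.
Sunday + 10 ≡ Wednesday — that's 2131's doomsday.
In March the doomsday date is Mar 14.
Mar 10 is 4 days before Mar 14; 4 mod 7 = 4, so Wednesday − 4 = Saturday.
2983 mod 7 = 1, so 2983 days after a Saturday is Saturday + 1 = Sunday.

Sunday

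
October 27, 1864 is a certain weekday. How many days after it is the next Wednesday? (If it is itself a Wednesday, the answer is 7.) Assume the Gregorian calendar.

6

Oct 27, 1864 is a Thursday.
From Thursday to the next Wednesday is 6 days.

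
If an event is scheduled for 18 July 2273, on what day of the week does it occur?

Doomsday rule: the anchor day for the 2200s is Friday. For year 73: 73÷12 = 6 r 1, and 1÷4 = 0, so 6+1+0 = 7.
Friday + 7 ≡ Friday — that's 2273's doomsday.
In July the doomsday date is Jul 11.
Jul 18 is 7 days after Jul 11; 7 mod 7 = 0, so Friday + 0 = Friday.

Friday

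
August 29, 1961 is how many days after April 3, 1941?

Apr 3, 1941 → Apr 3, 1942: 365 days.
Apr 3, 1942 → Apr 3, 1943: 365 days.
Apr 3, 1943 → Apr 3, 1944: 366 days (Feb 29, 1944 is in that span).
Apr 3, 1944 → Apr 3, 1945: 365 days.
Apr 3, 1945 → Apr 3, 1946: 365 days.
Apr 3, 1946 → Apr 3, 1947: 365 days.
Apr 3, 1947 → Apr 3, 1948: 366 days (Feb 29, 1948 is in that span).
Apr 3, 1948 → Apr 3, 1949: 365 days.
Apr 3, 1949 → Apr 3, 1950: 365 days.
Apr 3, 1950 → Apr 3, 1951: 365 days.
Apr 3, 1951 → Apr 3, 1952: 366 days (Feb 29, 1952 is in that span).
Apr 3, 1952 → Apr 3, 1953: 365 days.
Apr 3, 1953 → Apr 3, 1954: 365 days.
Apr 3, 1954 → Apr 3, 1955: 365 days.
Apr 3, 1955 → Apr 3, 1956: 366 days (Feb 29, 1956 is in that span).
Apr 3, 1956 → Apr 3, 1957: 365 days.
Apr 3, 1957 → Apr 3, 1958: 365 days.
Apr 3, 1958 → Apr 3, 1959: 365 days.
Apr 3, 1959 → Apr 3, 1960: 366 days (Feb 29, 1960 is in that span).
Apr 3, 1960 → Apr 3, 1961: 365 days.
Apr 3, 1961 → May 3, 1961: 30 days (April has 30).
May 3, 1961 → Jun 3, 1961: 31 days (May has 31).
Jun 3, 1961 → Jul 3, 1961: 30 days (June has 30).
Jul 3, 1961 → Aug 3, 1961: 31 days (July has 31).
Aug 3, 1961 → Aug 29, 1961: 26 days.
Total: 7453 days.

7453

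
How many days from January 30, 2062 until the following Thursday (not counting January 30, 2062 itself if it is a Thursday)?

3

Jan 30, 2062 is a Monday.
From Monday to the next Thursday is 3 days.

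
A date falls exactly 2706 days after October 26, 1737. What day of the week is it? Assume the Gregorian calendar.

Wednesday

Oct 26, 1737 is a Saturday.
2706 mod 7 = 4, so 2706 days after a Saturday is Saturday + 4 = Wednesday.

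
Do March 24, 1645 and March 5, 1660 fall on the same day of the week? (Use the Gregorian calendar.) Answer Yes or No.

From Mar 24, 1645 to Mar 5, 1660 is 5460 days.
5460 mod 7 = 0, so they are the same weekday.
(Mar 24, 1645 is a Friday; Mar 5, 1660 is a Friday.)

Yes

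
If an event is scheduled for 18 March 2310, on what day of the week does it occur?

Friday

Doomsday rule: the anchor day for the 2300s is Wednesday. For year 10: 10÷12 = 0 r 10, and 10÷4 = 2, so 0+10+2 = 12.
Wednesday + 12 ≡ Monday — that's 2310's doomsday.
In March the doomsday date is Mar 14.
Mar 18 is 4 days after Mar 14; 4 mod 7 = 4, so Monday + 4 = Friday.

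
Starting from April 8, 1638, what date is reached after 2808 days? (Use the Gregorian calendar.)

December 15, 1645

+365 (one year) → Apr 8, 1639 (2443 left).
+366 (one year; includes Feb 29, 1640) → Apr 8, 1640 (2077 left).
+365 (one year) → Apr 8, 1641 (1712 left).
+365 (one year) → Apr 8, 1642 (1347 left).
+365 (one year) → Apr 8, 1643 (982 left).
+366 (one year; includes Feb 29, 1644) → Apr 8, 1644 (616 left).
+365 (one year) → Apr 8, 1645 (251 left).
Apr has 30 days: +23 → May 1, 1645 (228 left).
May has 31 days: +31 → Jun 1, 1645 (197 left).
Jun has 30 days: +30 → Jul 1, 1645 (167 left).
Jul has 31 days: +31 → Aug 1, 1645 (136 left).
Aug has 31 days: +31 → Sep 1, 1645 (105 left).
Sep has 30 days: +30 → Oct 1, 1645 (75 left).
Oct has 31 days: +31 → Nov 1, 1645 (44 left).
Nov has 30 days: +30 → Dec 1, 1645 (14 left).
+14 → Dec 15, 1645.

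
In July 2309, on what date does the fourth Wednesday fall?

July 28, 2309

July 1, 2309 is a Thursday.
The first Wednesday is therefore July 7 (6 days later).
The fourth Wednesday is 7 + 3×7 = July 28.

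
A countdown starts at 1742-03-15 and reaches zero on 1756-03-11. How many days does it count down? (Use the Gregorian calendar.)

5110

Mar 15, 1742 → Mar 15, 1743: 365 days.
Mar 15, 1743 → Mar 15, 1744: 366 days (Feb 29, 1744 is in that span).
Mar 15, 1744 → Mar 15, 1745: 365 days.
Mar 15, 1745 → Mar 15, 1746: 365 days.
Mar 15, 1746 → Mar 15, 1747: 365 days.
Mar 15, 1747 → Mar 15, 1748: 366 days (Feb 29, 1748 is in that span).
Mar 15, 1748 → Mar 15, 1749: 365 days.
Mar 15, 1749 → Mar 15, 1750: 365 days.
Mar 15, 1750 → Mar 15, 1751: 365 days.
Mar 15, 1751 → Mar 15, 1752: 366 days (Feb 29, 1752 is in that span).
Mar 15, 1752 → Mar 15, 1753: 365 days.
Mar 15, 1753 → Mar 15, 1754: 365 days.
Mar 15, 1754 → Mar 15, 1755: 365 days.
Mar 15, 1755 → Apr 15, 1755: 31 days (March has 31).
Apr 15, 1755 → May 15, 1755: 30 days (April has 30).
May 15, 1755 → Jun 15, 1755: 31 days (May has 31).
Jun 15, 1755 → Jul 15, 1755: 30 days (June has 30).
Jul 15, 1755 → Aug 15, 1755: 31 days (July has 31).
Aug 15, 1755 → Sep 15, 1755: 31 days (August has 31).
Sep 15, 1755 → Oct 15, 1755: 30 days (September has 30).
Oct 15, 1755 → Nov 15, 1755: 31 days (October has 31).
Nov 15, 1755 → Dec 15, 1755: 30 days (November has 30).
Dec 15, 1755 → Jan 15, 1756: 31 days (December has 31).
Jan 15, 1756 → Feb 15, 1756: 31 days (January has 31).
Feb 15, 1756 → Mar 11, 1756: 25 days.
Total: 5110 days.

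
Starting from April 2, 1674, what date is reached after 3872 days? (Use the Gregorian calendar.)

+365 (one year) → Apr 2, 1675 (3507 left).
+366 (one year; includes Feb 29, 1676) → Apr 2, 1676 (3141 left).
+365 (one year) → Apr 2, 1677 (2776 left).
+365 (one year) → Apr 2, 1678 (2411 left).
+365 (one year) → Apr 2, 1679 (2046 left).
+366 (one year; includes Feb 29, 1680) → Apr 2, 1680 (1680 left).
+365 (one year) → Apr 2, 1681 (1315 left).
+365 (one year) → Apr 2, 1682 (950 left).
+365 (one year) → Apr 2, 1683 (585 left).
+366 (one year; includes Feb 29, 1684) → Apr 2, 1684 (219 left).
Apr has 30 days: +29 → May 1, 1684 (190 left).
May has 31 days: +31 → Jun 1, 1684 (159 left).
Jun has 30 days: +30 → Jul 1, 1684 (129 left).
Jul has 31 days: +31 → Aug 1, 1684 (98 left).
Aug has 31 days: +31 → Sep 1, 1684 (67 left).
Sep has 30 days: +30 → Oct 1, 1684 (37 left).
Oct has 31 days: +31 → Nov 1, 1684 (6 left).
+6 → Nov 7, 1684.

November 7, 1684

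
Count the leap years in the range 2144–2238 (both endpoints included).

Multiples of 4 in [2144,2238]: 24.
Of those, multiples of 100: 1 (not leap unless ÷400).
Multiples of 400: 0.
Leap years = 24 − 1 + 0 = 23.

23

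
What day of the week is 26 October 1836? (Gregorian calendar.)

Doomsday rule: the anchor day for the 1800s is Friday. For year 36: 36÷12 = 3 r 0, and 0÷4 = 0, so 3+0+0 = 3.
Friday + 3 ≡ Monday — that's 1836's doomsday.
In October the doomsday date is Oct 10.
Oct 26 is 16 days after Oct 10; 16 mod 7 = 2, so Monday + 2 = Wednesday.

Wednesday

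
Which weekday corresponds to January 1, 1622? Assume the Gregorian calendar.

Saturday

Doomsday rule: the anchor day for the 1600s is Tuesday. For year 22: 22÷12 = 1 r 10, and 10÷4 = 2, so 1+10+2 = 13.
Tuesday + 13 ≡ Monday — that's 1622's doomsday.
In January the doomsday date is Jan 3 (1622 is not a leap year).
Jan 1 is 2 days before Jan 3; 2 mod 7 = 2, so Monday − 2 = Saturday.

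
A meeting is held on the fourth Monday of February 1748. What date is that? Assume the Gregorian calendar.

February 1, 1748 is a Thursday.
The first Monday is therefore February 5 (4 days later).
The fourth Monday is 5 + 3×7 = February 26.

February 26, 1748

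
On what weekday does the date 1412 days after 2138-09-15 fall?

First find the weekday of Sep 15, 2138. Doomsday rule: the anchor day for the 2100s is Sunday. For year 38: 38÷12 = 3 r 2, and 2÷4 = 0, so 3+2+0 = 5.
Sunday + 5 ≡ Friday — that's 2138's doomsday.
In September the doomsday date is Sep 5.
Sep 15 is 10 days after Sep 5; 10 mod 7 = 3, so Friday + 3 = Monday.
1412 mod 7 = 5, so 1412 days after a Monday is Monday + 5 = Saturday.

Saturday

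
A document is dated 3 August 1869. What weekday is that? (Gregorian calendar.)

Tuesday

Doomsday rule: the anchor day for the 1800s is Friday. For year 69: 69÷12 = 5 r 9, and 9÷4 = 2, so 5+9+2 = 16.
Friday + 16 ≡ Sunday — that's 1869's doomsday.
In August the doomsday date is Aug 8.
Aug 3 is 5 days before Aug 8; 5 mod 7 = 5, so Sunday − 5 = Tuesday.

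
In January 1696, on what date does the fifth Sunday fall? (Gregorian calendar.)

January 1, 1696 is a Sunday.
The first Sunday is therefore January 1 (same day).
The fifth Sunday is 1 + 4×7 = January 29.

January 29, 1696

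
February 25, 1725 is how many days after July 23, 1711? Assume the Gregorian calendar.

Jul 23, 1711 → Jul 23, 1712: 366 days (Feb 29, 1712 is in that span).
Jul 23, 1712 → Jul 23, 1713: 365 days.
Jul 23, 1713 → Jul 23, 1714: 365 days.
Jul 23, 1714 → Jul 23, 1715: 365 days.
Jul 23, 1715 → Jul 23, 1716: 366 days (Feb 29, 1716 is in that span).
Jul 23, 1716 → Jul 23, 1717: 365 days.
Jul 23, 1717 → Jul 23, 1718: 365 days.
Jul 23, 1718 → Jul 23, 1719: 365 days.
Jul 23, 1719 → Jul 23, 1720: 366 days (Feb 29, 1720 is in that span).
Jul 23, 1720 → Jul 23, 1721: 365 days.
Jul 23, 1721 → Jul 23, 1722: 365 days.
Jul 23, 1722 → Jul 23, 1723: 365 days.
Jul 23, 1723 → Jul 23, 1724: 366 days (Feb 29, 1724 is in that span).
Jul 23, 1724 → Aug 23, 1724: 31 days (July has 31).
Aug 23, 1724 → Sep 23, 1724: 31 days (August has 31).
Sep 23, 1724 → Oct 23, 1724: 30 days (September has 30).
Oct 23, 1724 → Nov 23, 1724: 31 days (October has 31).
Nov 23, 1724 → Dec 23, 1724: 30 days (November has 30).
Dec 23, 1724 → Jan 23, 1725: 31 days (December has 31).
Jan 23, 1725 → Feb 23, 1725: 31 days (January has 31).
Feb 23, 1725 → Feb 25, 1725: 2 days.
Total: 4966 days.

4966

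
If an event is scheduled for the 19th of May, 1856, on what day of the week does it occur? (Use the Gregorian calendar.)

Monday

Doomsday rule: the anchor day for the 1800s is Friday. For year 56: 56÷12 = 4 r 8, and 8÷4 = 2, so 4+8+2 = 14.
Friday + 14 ≡ Friday — that's 1856's doomsday.
In May the doomsday date is May 9.
May 19 is 10 days after May 9; 10 mod 7 = 3, so Friday + 3 = Monday.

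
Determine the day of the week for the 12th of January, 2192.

Doomsday rule: the anchor day for the 2100s is Sunday. For year 92: 92÷12 = 7 r 8, and 8÷4 = 2, so 7+8+2 = 17.
Sunday + 17 ≡ Wednesday — that's 2192's doomsday.
In January the doomsday date is Jan 4 (2192 is a leap year (divisible by 4)).
Jan 12 is 8 days after Jan 4; 8 mod 7 = 1, so Wednesday + 1 = Thursday.

Thursday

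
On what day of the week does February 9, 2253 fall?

Wednesday

Doomsday rule: the anchor day for the 2200s is Friday. For year 53: 53÷12 = 4 r 5, and 5÷4 = 1, so 4+5+1 = 10.
Friday + 10 ≡ Monday — that's 2253's doomsday.
In February the doomsday date is Feb 28 (2253 is not a leap year).
Feb 9 is 19 days before Feb 28; 19 mod 7 = 5, so Monday − 5 = Wednesday.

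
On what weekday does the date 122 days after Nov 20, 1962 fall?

Friday

First find the weekday of Nov 20, 1962. Doomsday rule: the anchor day for the 1900s is Wednesday. For year 62: 62÷12 = 5 r 2, and 2÷4 = 0, so 5+2+0 = 7.
Wednesday + 7 ≡ Wednesday — that's 1962's doomsday.
In November the doomsday date is Nov 7.
Nov 20 is 13 days after Nov 7; 13 mod 7 = 6, so Wednesday + 6 = Tuesday.
122 mod 7 = 3, so 122 days after a Tuesday is Tuesday + 3 = Friday.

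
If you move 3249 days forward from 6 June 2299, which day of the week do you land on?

Wednesday

First find the weekday of Jun 6, 2299. Doomsday rule: the anchor day for the 2200s is Friday. For year 99: 99÷12 = 8 r 3, and 3÷4 = 0, so 8+3+0 = 11.
Friday + 11 ≡ Tuesday — that's 2299's doomsday.
In June the doomsday date is Jun 6.
Jun 6 is the doomsday itself: Tuesday.
3249 mod 7 = 1, so 3249 days after a Tuesday is Tuesday + 1 = Wednesday.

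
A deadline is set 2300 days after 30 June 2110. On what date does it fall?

+365 (one year) → Jun 30, 2111 (1935 left).
+366 (one year; includes Feb 29, 2112) → Jun 30, 2112 (1569 left).
+365 (one year) → Jun 30, 2113 (1204 left).
+365 (one year) → Jun 30, 2114 (839 left).
+365 (one year) → Jun 30, 2115 (474 left).
+366 (one year; includes Feb 29, 2116) → Jun 30, 2116 (108 left).
Jun has 30 days: +1 → Jul 1, 2116 (107 left).
Jul has 31 days: +31 → Aug 1, 2116 (76 left).
Aug has 31 days: +31 → Sep 1, 2116 (45 left).
Sep has 30 days: +30 → Oct 1, 2116 (15 left).
+15 → Oct 16, 2116.

October 16, 2116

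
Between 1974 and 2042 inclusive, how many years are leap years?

Multiples of 4 in [1974,2042]: 17.
Of those, multiples of 100: 1 (not leap unless ÷400).
Multiples of 400: 1.
Leap years = 17 − 1 + 1 = 17.

17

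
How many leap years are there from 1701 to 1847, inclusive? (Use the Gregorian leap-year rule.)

35

Multiples of 4 in [1701,1847]: 36.
Of those, multiples of 100: 1 (not leap unless ÷400).
Multiples of 400: 0.
Leap years = 36 − 1 + 0 = 35.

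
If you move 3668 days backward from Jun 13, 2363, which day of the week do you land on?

Jun 13, 2363 is a Thursday.
3668 mod 7 = 0, so 3668 days before a Thursday is Thursday − 0 = Thursday.

Thursday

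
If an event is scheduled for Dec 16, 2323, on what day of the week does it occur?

Sunday

Doomsday rule: the anchor day for the 2300s is Wednesday. For year 23: 23÷12 = 1 r 11, and 11÷4 = 2, so 1+11+2 = 14.
Wednesday + 14 ≡ Wednesday — that's 2323's doomsday.
In December the doomsday date is Dec 12.
Dec 16 is 4 days after Dec 12; 4 mod 7 = 4, so Wednesday + 4 = Sunday.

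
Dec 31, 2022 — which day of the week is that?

Saturday

Doomsday rule: the anchor day for the 2000s is Tuesday. For year 22: 22÷12 = 1 r 10, and 10÷4 = 2, so 1+10+2 = 13.
Tuesday + 13 ≡ Monday — that's 2022's doomsday.
In December the doomsday date is Dec 12.
Dec 31 is 19 days after Dec 12; 19 mod 7 = 5, so Monday + 5 = Saturday.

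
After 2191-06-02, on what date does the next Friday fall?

June 3, 2191

Jun 2, 2191 is a Thursday.
From Thursday to the next Friday is 1 day.
Jun 2, 2191 + 1 = Jun 3, 2191.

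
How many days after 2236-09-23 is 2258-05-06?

Sep 23, 2236 → Sep 23, 2237: 365 days.
Sep 23, 2237 → Sep 23, 2238: 365 days.
Sep 23, 2238 → Sep 23, 2239: 365 days.
Sep 23, 2239 → Sep 23, 2240: 366 days (Feb 29, 2240 is in that span).
Sep 23, 2240 → Sep 23, 2241: 365 days.
Sep 23, 2241 → Sep 23, 2242: 365 days.
Sep 23, 2242 → Sep 23, 2243: 365 days.
Sep 23, 2243 → Sep 23, 2244: 366 days (Feb 29, 2244 is in that span).
Sep 23, 2244 → Sep 23, 2245: 365 days.
Sep 23, 2245 → Sep 23, 2246: 365 days.
Sep 23, 2246 → Sep 23, 2247: 365 days.
Sep 23, 2247 → Sep 23, 2248: 366 days (Feb 29, 2248 is in that span).
Sep 23, 2248 → Sep 23, 2249: 365 days.
Sep 23, 2249 → Sep 23, 2250: 365 days.
Sep 23, 2250 → Sep 23, 2251: 365 days.
Sep 23, 2251 → Sep 23, 2252: 366 days (Feb 29, 2252 is in that span).
Sep 23, 2252 → Sep 23, 2253: 365 days.
Sep 23, 2253 → Sep 23, 2254: 365 days.
Sep 23, 2254 → Sep 23, 2255: 365 days.
Sep 23, 2255 → Sep 23, 2256: 366 days (Feb 29, 2256 is in that span).
Sep 23, 2256 → Sep 23, 2257: 365 days.
Sep 23, 2257 → Oct 23, 2257: 30 days (September has 30).
Oct 23, 2257 → Nov 23, 2257: 31 days (October has 31).
Nov 23, 2257 → Dec 23, 2257: 30 days (November has 30).
Dec 23, 2257 → Jan 23, 2258: 31 days (December has 31).
Jan 23, 2258 → Feb 23, 2258: 31 days (January has 31).
Feb 23, 2258 → Mar 23, 2258: 28 days (February has 28).
Mar 23, 2258 → Apr 23, 2258: 31 days (March has 31).
Apr 23, 2258 → May 6, 2258: 13 days.
Total: 7895 days.

7895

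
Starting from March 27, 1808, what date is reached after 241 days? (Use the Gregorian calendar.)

Mar has 31 days: +5 → Apr 1, 1808 (236 left).
Apr has 30 days: +30 → May 1, 1808 (206 left).
May has 31 days: +31 → Jun 1, 1808 (175 left).
Jun has 30 days: +30 → Jul 1, 1808 (145 left).
Jul has 31 days: +31 → Aug 1, 1808 (114 left).
Aug has 31 days: +31 → Sep 1, 1808 (83 left).
Sep has 30 days: +30 → Oct 1, 1808 (53 left).
Oct has 31 days: +31 → Nov 1, 1808 (22 left).
+22 → Nov 23, 1808.

November 23, 1808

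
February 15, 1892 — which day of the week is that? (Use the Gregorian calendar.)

Monday

Doomsday rule: the anchor day for the 1800s is Friday. For year 92: 92÷12 = 7 r 8, and 8÷4 = 2, so 7+8+2 = 17.
Friday + 17 ≡ Monday — that's 1892's doomsday.
In February the doomsday date is Feb 29 (1892 is a leap year (divisible by 4)).
Feb 15 is 14 days before Feb 29; 14 mod 7 = 0, so Monday − 0 = Monday.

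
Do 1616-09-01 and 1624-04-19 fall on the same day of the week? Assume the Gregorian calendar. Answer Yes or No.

No

From Sep 1, 1616 to Apr 19, 1624 is 2787 days.
2787 mod 7 = 1, so they are different weekdays.
(Sep 1, 1616 is a Thursday; Apr 19, 1624 is a Friday.)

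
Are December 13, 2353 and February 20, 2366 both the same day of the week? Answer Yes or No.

From Dec 13, 2353 to Feb 20, 2366 is 4452 days.
4452 mod 7 = 0, so they are the same weekday.
(Dec 13, 2353 is a Sunday; Feb 20, 2366 is a Sunday.)

Yes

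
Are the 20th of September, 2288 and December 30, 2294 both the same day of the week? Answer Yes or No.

From Sep 20, 2288 to Dec 30, 2294 is 2292 days.
2292 mod 7 = 3, so they are different weekdays.
(Sep 20, 2288 is a Thursday; Dec 30, 2294 is a Sunday.)

No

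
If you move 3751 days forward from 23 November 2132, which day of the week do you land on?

Saturday

Nov 23, 2132 is a Sunday.
3751 mod 7 = 6, so 3751 days after a Sunday is Sunday + 6 = Saturday.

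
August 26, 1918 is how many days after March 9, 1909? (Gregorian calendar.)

3457

Mar 9, 1909 → Mar 9, 1910: 365 days.
Mar 9, 1910 → Mar 9, 1911: 365 days.
Mar 9, 1911 → Mar 9, 1912: 366 days (Feb 29, 1912 is in that span).
Mar 9, 1912 → Mar 9, 1913: 365 days.
Mar 9, 1913 → Mar 9, 1914: 365 days.
Mar 9, 1914 → Mar 9, 1915: 365 days.
Mar 9, 1915 → Mar 9, 1916: 366 days (Feb 29, 1916 is in that span).
Mar 9, 1916 → Mar 9, 1917: 365 days.
Mar 9, 1917 → Mar 9, 1918: 365 days.
Mar 9, 1918 → Apr 9, 1918: 31 days (March has 31).
Apr 9, 1918 → May 9, 1918: 30 days (April has 30).
May 9, 1918 → Jun 9, 1918: 31 days (May has 31).
Jun 9, 1918 → Jul 9, 1918: 30 days (June has 30).
Jul 9, 1918 → Aug 9, 1918: 31 days (July has 31).
Aug 9, 1918 → Aug 26, 1918: 17 days.
Total: 3457 days.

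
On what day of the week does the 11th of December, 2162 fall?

Doomsday rule: the anchor day for the 2100s is Sunday. For year 62: 62÷12 = 5 r 2, and 2÷4 = 0, so 5+2+0 = 7.
Sunday + 7 ≡ Sunday — that's 2162's doomsday.
In December the doomsday date is Dec 12.
Dec 11 is 1 day before Dec 12; 1 mod 7 = 1, so Sunday − 1 = Saturday.

Saturday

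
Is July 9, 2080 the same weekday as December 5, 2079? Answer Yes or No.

From Dec 5, 2079 to Jul 9, 2080 is 217 days.
217 mod 7 = 0, so they are the same weekday.
(Dec 5, 2079 is a Tuesday; Jul 9, 2080 is a Tuesday.)

Yes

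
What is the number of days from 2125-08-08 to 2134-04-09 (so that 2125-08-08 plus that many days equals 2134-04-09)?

Aug 8, 2125 → Aug 8, 2126: 365 days.
Aug 8, 2126 → Aug 8, 2127: 365 days.
Aug 8, 2127 → Aug 8, 2128: 366 days (Feb 29, 2128 is in that span).
Aug 8, 2128 → Aug 8, 2129: 365 days.
Aug 8, 2129 → Aug 8, 2130: 365 days.
Aug 8, 2130 → Aug 8, 2131: 365 days.
Aug 8, 2131 → Aug 8, 2132: 366 days (Feb 29, 2132 is in that span).
Aug 8, 2132 → Aug 8, 2133: 365 days.
Aug 8, 2133 → Sep 8, 2133: 31 days (August has 31).
Sep 8, 2133 → Oct 8, 2133: 30 days (September has 30).
Oct 8, 2133 → Nov 8, 2133: 31 days (October has 31).
Nov 8, 2133 → Dec 8, 2133: 30 days (November has 30).
Dec 8, 2133 → Jan 8, 2134: 31 days (December has 31).
Jan 8, 2134 → Feb 8, 2134: 31 days (January has 31).
Feb 8, 2134 → Mar 8, 2134: 28 days (February has 28).
Mar 8, 2134 → Apr 8, 2134: 31 days (March has 31).
Apr 8, 2134 → Apr 9, 2134: 1 days.
Total: 3166 days.

3166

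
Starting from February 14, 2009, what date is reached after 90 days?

Feb has 28 days: +15 → Mar 1, 2009 (75 left).
Mar has 31 days: +31 → Apr 1, 2009 (44 left).
Apr has 30 days: +30 → May 1, 2009 (14 left).
+14 → May 15, 2009.

May 15, 2009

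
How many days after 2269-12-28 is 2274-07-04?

Dec 28, 2269 → Dec 28, 2270: 365 days.
Dec 28, 2270 → Dec 28, 2271: 365 days.
Dec 28, 2271 → Dec 28, 2272: 366 days (Feb 29, 2272 is in that span).
Dec 28, 2272 → Dec 28, 2273: 365 days.
Dec 28, 2273 → Jan 28, 2274: 31 days (December has 31).
Jan 28, 2274 → Feb 28, 2274: 31 days (January has 31).
Feb 28, 2274 → Mar 28, 2274: 28 days (February has 28).
Mar 28, 2274 → Apr 28, 2274: 31 days (March has 31).
Apr 28, 2274 → May 28, 2274: 30 days (April has 30).
May 28, 2274 → Jun 28, 2274: 31 days (May has 31).
Jun 28, 2274 → Jul 4, 2274: 6 days.
Total: 1649 days.

1649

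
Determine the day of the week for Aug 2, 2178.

Doomsday rule: the anchor day for the 2100s is Sunday. For year 78: 78÷12 = 6 r 6, and 6÷4 = 1, so 6+6+1 = 13.
Sunday + 13 ≡ Saturday — that's 2178's doomsday.
In August the doomsday date is Aug 8.
Aug 2 is 6 days before Aug 8; 6 mod 7 = 6, so Saturday − 6 = Sunday.

Sunday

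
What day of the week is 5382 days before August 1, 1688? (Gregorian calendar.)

Aug 1, 1688 is a Sunday.
5382 mod 7 = 6, so 5382 days before a Sunday is Sunday − 6 = Monday.

Monday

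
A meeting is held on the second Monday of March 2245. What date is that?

March 1, 2245 is a Saturday.
The first Monday is therefore March 3 (2 days later).
The second Monday is 3 + 1×7 = March 10.

March 10, 2245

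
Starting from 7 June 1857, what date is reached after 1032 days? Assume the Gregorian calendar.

+365 (one year) → Jun 7, 1858 (667 left).
+365 (one year) → Jun 7, 1859 (302 left).
Jun has 30 days: +24 → Jul 1, 1859 (278 left).
Jul has 31 days: +31 → Aug 1, 1859 (247 left).
Aug has 31 days: +31 → Sep 1, 1859 (216 left).
Sep has 30 days: +30 → Oct 1, 1859 (186 left).
Oct has 31 days: +31 → Nov 1, 1859 (155 left).
Nov has 30 days: +30 → Dec 1, 1859 (125 left).
Dec has 31 days: +31 → Jan 1, 1860 (94 left).
Jan has 31 days: +31 → Feb 1, 1860 (63 left).
Feb has 29 days: +29 → Mar 1, 1860 (34 left).
Mar has 31 days: +31 → Apr 1, 1860 (3 left).
+3 → Apr 4, 1860.

April 4, 1860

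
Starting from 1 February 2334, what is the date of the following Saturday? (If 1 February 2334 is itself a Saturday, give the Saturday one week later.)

Feb 1, 2334 is a Thursday.
From Thursday to the next Saturday is 2 days.
Feb 1, 2334 + 2 = Feb 3, 2334.

February 3, 2334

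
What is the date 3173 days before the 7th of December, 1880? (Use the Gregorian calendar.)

−366 (one year; includes Feb 29, 1880) → Dec 7, 1879 (2807 left).
−365 (one year) → Dec 7, 1878 (2442 left).
−365 (one year) → Dec 7, 1877 (2077 left).
−365 (one year) → Dec 7, 1876 (1712 left).
−366 (one year; includes Feb 29, 1876) → Dec 7, 1875 (1346 left).
−365 (one year) → Dec 7, 1874 (981 left).
−365 (one year) → Dec 7, 1873 (616 left).
−365 (one year) → Dec 7, 1872 (251 left).
−7 → Nov 30, 1872 (end of Nov, 30 days; 244 left).
−30 → Oct 31, 1872 (end of Oct, 31 days; 214 left).
−31 → Sep 30, 1872 (end of Sep, 30 days; 183 left).
−30 → Aug 31, 1872 (end of Aug, 31 days; 153 left).
−31 → Jul 31, 1872 (end of Jul, 31 days; 122 left).
−31 → Jun 30, 1872 (end of Jun, 30 days; 91 left).
−30 → May 31, 1872 (end of May, 31 days; 61 left).
−31 → Apr 30, 1872 (end of Apr, 30 days; 30 left).
−30 → Mar 31, 1872 (end of Mar, 31 days; 0 left).

March 31, 1872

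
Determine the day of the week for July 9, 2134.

Friday

January 1, 2134 is a Friday.
Jan 1, 2134 → Feb 1, 2134: 31 days (January has 31).
Feb 1, 2134 → Mar 1, 2134: 28 days (February has 28).
Mar 1, 2134 → Apr 1, 2134: 31 days (March has 31).
Apr 1, 2134 → May 1, 2134: 30 days (April has 30).
May 1, 2134 → Jun 1, 2134: 31 days (May has 31).
Jun 1, 2134 → Jul 1, 2134: 30 days (June has 30).
Jul 1, 2134 → Jul 9, 2134: 8 days.
Total: 189 days.
189 mod 7 = 0, so Friday + 0 = Friday.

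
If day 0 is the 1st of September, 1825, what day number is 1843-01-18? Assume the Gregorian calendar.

6348

Sep 1, 1825 → Sep 1, 1826: 365 days.
Sep 1, 1826 → Sep 1, 1827: 365 days.
Sep 1, 1827 → Sep 1, 1828: 366 days (Feb 29, 1828 is in that span).
Sep 1, 1828 → Sep 1, 1829: 365 days.
Sep 1, 1829 → Sep 1, 1830: 365 days.
Sep 1, 1830 → Sep 1, 1831: 365 days.
Sep 1, 1831 → Sep 1, 1832: 366 days (Feb 29, 1832 is in that span).
Sep 1, 1832 → Sep 1, 1833: 365 days.
Sep 1, 1833 → Sep 1, 1834: 365 days.
Sep 1, 1834 → Sep 1, 1835: 365 days.
Sep 1, 1835 → Sep 1, 1836: 366 days (Feb 29, 1836 is in that span).
Sep 1, 1836 → Sep 1, 1837: 365 days.
Sep 1, 1837 → Sep 1, 1838: 365 days.
Sep 1, 1838 → Sep 1, 1839: 365 days.
Sep 1, 1839 → Sep 1, 1840: 366 days (Feb 29, 1840 is in that span).
Sep 1, 1840 → Sep 1, 1841: 365 days.
Sep 1, 1841 → Sep 1, 1842: 365 days.
Sep 1, 1842 → Oct 1, 1842: 30 days (September has 30).
Oct 1, 1842 → Nov 1, 1842: 31 days (October has 31).
Nov 1, 1842 → Dec 1, 1842: 30 days (November has 30).
Dec 1, 1842 → Jan 1, 1843: 31 days (December has 31).
Jan 1, 1843 → Jan 18, 1843: 17 days.
Total: 6348 days.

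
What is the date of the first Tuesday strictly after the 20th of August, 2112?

August 23, 2112

Aug 20, 2112 is a Saturday.
From Saturday to the next Tuesday is 3 days.
Aug 20, 2112 + 3 = Aug 23, 2112.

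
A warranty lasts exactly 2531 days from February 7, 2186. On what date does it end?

+365 (one year) → Feb 7, 2187 (2166 left).
+365 (one year) → Feb 7, 2188 (1801 left).
+366 (one year; includes Feb 29, 2188) → Feb 7, 2189 (1435 left).
+365 (one year) → Feb 7, 2190 (1070 left).
+365 (one year) → Feb 7, 2191 (705 left).
+365 (one year) → Feb 7, 2192 (340 left).
Feb has 29 days: +23 → Mar 1, 2192 (317 left).
Mar has 31 days: +31 → Apr 1, 2192 (286 left).
Apr has 30 days: +30 → May 1, 2192 (256 left).
May has 31 days: +31 → Jun 1, 2192 (225 left).
Jun has 30 days: +30 → Jul 1, 2192 (195 left).
Jul has 31 days: +31 → Aug 1, 2192 (164 left).
Aug has 31 days: +31 → Sep 1, 2192 (133 left).
Sep has 30 days: +30 → Oct 1, 2192 (103 left).
Oct has 31 days: +31 → Nov 1, 2192 (72 left).
Nov has 30 days: +30 → Dec 1, 2192 (42 left).
Dec has 31 days: +31 → Jan 1, 2193 (11 left).
+11 → Jan 12, 2193.

January 12, 2193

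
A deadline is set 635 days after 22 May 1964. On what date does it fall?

+365 (one year) → May 22, 1965 (270 left).
May has 31 days: +10 → Jun 1, 1965 (260 left).
Jun has 30 days: +30 → Jul 1, 1965 (230 left).
Jul has 31 days: +31 → Aug 1, 1965 (199 left).
Aug has 31 days: +31 → Sep 1, 1965 (168 left).
Sep has 30 days: +30 → Oct 1, 1965 (138 left).
Oct has 31 days: +31 → Nov 1, 1965 (107 left).
Nov has 30 days: +30 → Dec 1, 1965 (77 left).
Dec has 31 days: +31 → Jan 1, 1966 (46 left).
Jan has 31 days: +31 → Feb 1, 1966 (15 left).
+15 → Feb 16, 1966.

February 16, 1966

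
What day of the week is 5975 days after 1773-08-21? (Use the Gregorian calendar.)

Wednesday

Aug 21, 1773 is a Saturday.
5975 mod 7 = 4, so 5975 days after a Saturday is Saturday + 4 = Wednesday.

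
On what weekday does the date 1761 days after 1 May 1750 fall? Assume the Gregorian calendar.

Tuesday

First find the weekday of May 1, 1750. Doomsday rule: the anchor day for the 1700s is Sunday. For year 50: 50÷12 = 4 r 2, and 2÷4 = 0, so 4+2+0 = 6.
Sunday + 6 ≡ Saturday — that's 1750's doomsday.
In May the doomsday date is May 9.
May 1 is 8 days before May 9; 8 mod 7 = 1, so Saturday − 1 = Friday.
1761 mod 7 = 4, so 1761 days after a Friday is Friday + 4 = Tuesday.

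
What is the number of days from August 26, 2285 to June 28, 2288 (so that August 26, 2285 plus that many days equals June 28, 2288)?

1037

Aug 26, 2285 → Aug 26, 2286: 365 days.
Aug 26, 2286 → Aug 26, 2287: 365 days.
Aug 26, 2287 → Sep 26, 2287: 31 days (August has 31).
Sep 26, 2287 → Oct 26, 2287: 30 days (September has 30).
Oct 26, 2287 → Nov 26, 2287: 31 days (October has 31).
Nov 26, 2287 → Dec 26, 2287: 30 days (November has 30).
Dec 26, 2287 → Jan 26, 2288: 31 days (December has 31).
Jan 26, 2288 → Feb 26, 2288: 31 days (January has 31).
Feb 26, 2288 → Mar 26, 2288: 29 days (February has 29).
Mar 26, 2288 → Apr 26, 2288: 31 days (March has 31).
Apr 26, 2288 → May 26, 2288: 30 days (April has 30).
May 26, 2288 → Jun 26, 2288: 31 days (May has 31).
Jun 26, 2288 → Jun 28, 2288: 2 days.
Total: 1037 days.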